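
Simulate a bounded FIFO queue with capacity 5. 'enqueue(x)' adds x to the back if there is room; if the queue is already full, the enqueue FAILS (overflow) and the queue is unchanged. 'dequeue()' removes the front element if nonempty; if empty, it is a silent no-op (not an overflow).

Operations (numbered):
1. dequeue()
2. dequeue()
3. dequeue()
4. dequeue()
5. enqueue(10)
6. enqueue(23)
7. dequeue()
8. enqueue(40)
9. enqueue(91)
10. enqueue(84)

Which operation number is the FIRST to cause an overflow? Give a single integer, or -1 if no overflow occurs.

Answer: -1

Derivation:
1. dequeue(): empty, no-op, size=0
2. dequeue(): empty, no-op, size=0
3. dequeue(): empty, no-op, size=0
4. dequeue(): empty, no-op, size=0
5. enqueue(10): size=1
6. enqueue(23): size=2
7. dequeue(): size=1
8. enqueue(40): size=2
9. enqueue(91): size=3
10. enqueue(84): size=4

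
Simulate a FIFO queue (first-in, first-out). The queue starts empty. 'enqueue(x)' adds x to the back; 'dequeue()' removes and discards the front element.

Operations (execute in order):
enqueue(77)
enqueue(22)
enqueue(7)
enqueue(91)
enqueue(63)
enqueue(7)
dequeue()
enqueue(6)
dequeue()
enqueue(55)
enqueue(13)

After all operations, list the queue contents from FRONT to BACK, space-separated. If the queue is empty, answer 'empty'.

Answer: 7 91 63 7 6 55 13

Derivation:
enqueue(77): [77]
enqueue(22): [77, 22]
enqueue(7): [77, 22, 7]
enqueue(91): [77, 22, 7, 91]
enqueue(63): [77, 22, 7, 91, 63]
enqueue(7): [77, 22, 7, 91, 63, 7]
dequeue(): [22, 7, 91, 63, 7]
enqueue(6): [22, 7, 91, 63, 7, 6]
dequeue(): [7, 91, 63, 7, 6]
enqueue(55): [7, 91, 63, 7, 6, 55]
enqueue(13): [7, 91, 63, 7, 6, 55, 13]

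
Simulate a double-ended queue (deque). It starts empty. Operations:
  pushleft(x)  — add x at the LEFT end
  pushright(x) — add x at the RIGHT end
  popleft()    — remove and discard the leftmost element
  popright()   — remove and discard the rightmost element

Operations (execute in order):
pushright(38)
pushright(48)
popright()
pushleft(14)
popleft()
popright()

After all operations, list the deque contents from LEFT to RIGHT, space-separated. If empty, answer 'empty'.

pushright(38): [38]
pushright(48): [38, 48]
popright(): [38]
pushleft(14): [14, 38]
popleft(): [38]
popright(): []

Answer: empty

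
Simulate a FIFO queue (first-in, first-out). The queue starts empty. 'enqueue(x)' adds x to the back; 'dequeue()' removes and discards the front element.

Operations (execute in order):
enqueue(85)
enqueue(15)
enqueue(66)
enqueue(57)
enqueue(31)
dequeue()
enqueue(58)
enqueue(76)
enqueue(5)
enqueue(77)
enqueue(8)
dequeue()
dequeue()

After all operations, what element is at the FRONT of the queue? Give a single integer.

Answer: 57

Derivation:
enqueue(85): queue = [85]
enqueue(15): queue = [85, 15]
enqueue(66): queue = [85, 15, 66]
enqueue(57): queue = [85, 15, 66, 57]
enqueue(31): queue = [85, 15, 66, 57, 31]
dequeue(): queue = [15, 66, 57, 31]
enqueue(58): queue = [15, 66, 57, 31, 58]
enqueue(76): queue = [15, 66, 57, 31, 58, 76]
enqueue(5): queue = [15, 66, 57, 31, 58, 76, 5]
enqueue(77): queue = [15, 66, 57, 31, 58, 76, 5, 77]
enqueue(8): queue = [15, 66, 57, 31, 58, 76, 5, 77, 8]
dequeue(): queue = [66, 57, 31, 58, 76, 5, 77, 8]
dequeue(): queue = [57, 31, 58, 76, 5, 77, 8]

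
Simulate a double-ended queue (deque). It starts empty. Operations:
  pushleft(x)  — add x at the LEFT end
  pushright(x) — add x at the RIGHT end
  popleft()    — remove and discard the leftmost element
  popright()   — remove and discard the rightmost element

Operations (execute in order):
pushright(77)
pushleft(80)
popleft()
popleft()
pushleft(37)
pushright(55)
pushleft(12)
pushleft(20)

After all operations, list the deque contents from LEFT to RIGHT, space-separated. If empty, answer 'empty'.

Answer: 20 12 37 55

Derivation:
pushright(77): [77]
pushleft(80): [80, 77]
popleft(): [77]
popleft(): []
pushleft(37): [37]
pushright(55): [37, 55]
pushleft(12): [12, 37, 55]
pushleft(20): [20, 12, 37, 55]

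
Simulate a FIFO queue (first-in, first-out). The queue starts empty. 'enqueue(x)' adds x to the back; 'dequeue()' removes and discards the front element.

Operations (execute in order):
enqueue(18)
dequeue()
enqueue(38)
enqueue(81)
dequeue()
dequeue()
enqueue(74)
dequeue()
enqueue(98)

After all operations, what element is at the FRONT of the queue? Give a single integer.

enqueue(18): queue = [18]
dequeue(): queue = []
enqueue(38): queue = [38]
enqueue(81): queue = [38, 81]
dequeue(): queue = [81]
dequeue(): queue = []
enqueue(74): queue = [74]
dequeue(): queue = []
enqueue(98): queue = [98]

Answer: 98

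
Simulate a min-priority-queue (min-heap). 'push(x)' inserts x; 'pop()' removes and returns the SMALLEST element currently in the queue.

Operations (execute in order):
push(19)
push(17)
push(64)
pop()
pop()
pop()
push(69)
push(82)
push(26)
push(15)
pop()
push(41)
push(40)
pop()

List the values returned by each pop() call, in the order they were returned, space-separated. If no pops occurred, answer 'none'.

Answer: 17 19 64 15 26

Derivation:
push(19): heap contents = [19]
push(17): heap contents = [17, 19]
push(64): heap contents = [17, 19, 64]
pop() → 17: heap contents = [19, 64]
pop() → 19: heap contents = [64]
pop() → 64: heap contents = []
push(69): heap contents = [69]
push(82): heap contents = [69, 82]
push(26): heap contents = [26, 69, 82]
push(15): heap contents = [15, 26, 69, 82]
pop() → 15: heap contents = [26, 69, 82]
push(41): heap contents = [26, 41, 69, 82]
push(40): heap contents = [26, 40, 41, 69, 82]
pop() → 26: heap contents = [40, 41, 69, 82]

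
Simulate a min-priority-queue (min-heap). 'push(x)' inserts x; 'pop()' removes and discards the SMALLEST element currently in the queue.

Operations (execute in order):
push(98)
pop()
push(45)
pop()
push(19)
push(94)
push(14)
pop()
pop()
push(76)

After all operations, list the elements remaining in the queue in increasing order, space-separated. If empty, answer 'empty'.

Answer: 76 94

Derivation:
push(98): heap contents = [98]
pop() → 98: heap contents = []
push(45): heap contents = [45]
pop() → 45: heap contents = []
push(19): heap contents = [19]
push(94): heap contents = [19, 94]
push(14): heap contents = [14, 19, 94]
pop() → 14: heap contents = [19, 94]
pop() → 19: heap contents = [94]
push(76): heap contents = [76, 94]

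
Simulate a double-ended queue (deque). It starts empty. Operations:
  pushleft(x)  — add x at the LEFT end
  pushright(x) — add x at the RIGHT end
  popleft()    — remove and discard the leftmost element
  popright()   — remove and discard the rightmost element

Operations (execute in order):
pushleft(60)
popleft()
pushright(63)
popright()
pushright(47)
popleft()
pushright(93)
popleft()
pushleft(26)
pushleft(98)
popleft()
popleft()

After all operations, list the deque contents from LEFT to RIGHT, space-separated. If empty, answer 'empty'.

Answer: empty

Derivation:
pushleft(60): [60]
popleft(): []
pushright(63): [63]
popright(): []
pushright(47): [47]
popleft(): []
pushright(93): [93]
popleft(): []
pushleft(26): [26]
pushleft(98): [98, 26]
popleft(): [26]
popleft(): []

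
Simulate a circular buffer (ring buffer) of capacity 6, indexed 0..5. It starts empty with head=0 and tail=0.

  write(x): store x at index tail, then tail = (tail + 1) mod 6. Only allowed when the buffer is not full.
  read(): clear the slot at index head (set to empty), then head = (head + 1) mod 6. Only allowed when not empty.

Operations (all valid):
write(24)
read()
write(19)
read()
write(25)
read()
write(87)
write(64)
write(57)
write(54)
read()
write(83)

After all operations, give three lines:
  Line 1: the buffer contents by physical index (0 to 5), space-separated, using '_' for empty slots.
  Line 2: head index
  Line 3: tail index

Answer: 54 83 _ _ 64 57
4
2

Derivation:
write(24): buf=[24 _ _ _ _ _], head=0, tail=1, size=1
read(): buf=[_ _ _ _ _ _], head=1, tail=1, size=0
write(19): buf=[_ 19 _ _ _ _], head=1, tail=2, size=1
read(): buf=[_ _ _ _ _ _], head=2, tail=2, size=0
write(25): buf=[_ _ 25 _ _ _], head=2, tail=3, size=1
read(): buf=[_ _ _ _ _ _], head=3, tail=3, size=0
write(87): buf=[_ _ _ 87 _ _], head=3, tail=4, size=1
write(64): buf=[_ _ _ 87 64 _], head=3, tail=5, size=2
write(57): buf=[_ _ _ 87 64 57], head=3, tail=0, size=3
write(54): buf=[54 _ _ 87 64 57], head=3, tail=1, size=4
read(): buf=[54 _ _ _ 64 57], head=4, tail=1, size=3
write(83): buf=[54 83 _ _ 64 57], head=4, tail=2, size=4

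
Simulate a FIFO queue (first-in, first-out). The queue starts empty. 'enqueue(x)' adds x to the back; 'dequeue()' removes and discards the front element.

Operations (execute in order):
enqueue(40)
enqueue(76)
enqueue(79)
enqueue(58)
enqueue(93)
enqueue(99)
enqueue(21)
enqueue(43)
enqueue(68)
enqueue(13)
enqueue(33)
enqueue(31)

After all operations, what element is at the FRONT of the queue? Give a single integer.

enqueue(40): queue = [40]
enqueue(76): queue = [40, 76]
enqueue(79): queue = [40, 76, 79]
enqueue(58): queue = [40, 76, 79, 58]
enqueue(93): queue = [40, 76, 79, 58, 93]
enqueue(99): queue = [40, 76, 79, 58, 93, 99]
enqueue(21): queue = [40, 76, 79, 58, 93, 99, 21]
enqueue(43): queue = [40, 76, 79, 58, 93, 99, 21, 43]
enqueue(68): queue = [40, 76, 79, 58, 93, 99, 21, 43, 68]
enqueue(13): queue = [40, 76, 79, 58, 93, 99, 21, 43, 68, 13]
enqueue(33): queue = [40, 76, 79, 58, 93, 99, 21, 43, 68, 13, 33]
enqueue(31): queue = [40, 76, 79, 58, 93, 99, 21, 43, 68, 13, 33, 31]

Answer: 40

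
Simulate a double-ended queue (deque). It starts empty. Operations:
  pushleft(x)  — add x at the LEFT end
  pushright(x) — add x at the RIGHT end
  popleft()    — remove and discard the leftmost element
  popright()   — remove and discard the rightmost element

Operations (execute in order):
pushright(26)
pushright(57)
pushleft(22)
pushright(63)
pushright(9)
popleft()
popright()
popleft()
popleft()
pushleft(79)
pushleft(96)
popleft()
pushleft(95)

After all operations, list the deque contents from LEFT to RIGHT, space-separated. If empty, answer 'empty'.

Answer: 95 79 63

Derivation:
pushright(26): [26]
pushright(57): [26, 57]
pushleft(22): [22, 26, 57]
pushright(63): [22, 26, 57, 63]
pushright(9): [22, 26, 57, 63, 9]
popleft(): [26, 57, 63, 9]
popright(): [26, 57, 63]
popleft(): [57, 63]
popleft(): [63]
pushleft(79): [79, 63]
pushleft(96): [96, 79, 63]
popleft(): [79, 63]
pushleft(95): [95, 79, 63]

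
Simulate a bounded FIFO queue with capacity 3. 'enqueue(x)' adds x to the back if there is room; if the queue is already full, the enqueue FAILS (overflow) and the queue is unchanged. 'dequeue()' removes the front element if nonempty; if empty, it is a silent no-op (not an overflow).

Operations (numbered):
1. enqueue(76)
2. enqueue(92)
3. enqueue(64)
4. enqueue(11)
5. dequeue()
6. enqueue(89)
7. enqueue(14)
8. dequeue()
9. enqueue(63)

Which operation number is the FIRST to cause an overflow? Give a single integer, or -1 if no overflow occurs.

Answer: 4

Derivation:
1. enqueue(76): size=1
2. enqueue(92): size=2
3. enqueue(64): size=3
4. enqueue(11): size=3=cap → OVERFLOW (fail)
5. dequeue(): size=2
6. enqueue(89): size=3
7. enqueue(14): size=3=cap → OVERFLOW (fail)
8. dequeue(): size=2
9. enqueue(63): size=3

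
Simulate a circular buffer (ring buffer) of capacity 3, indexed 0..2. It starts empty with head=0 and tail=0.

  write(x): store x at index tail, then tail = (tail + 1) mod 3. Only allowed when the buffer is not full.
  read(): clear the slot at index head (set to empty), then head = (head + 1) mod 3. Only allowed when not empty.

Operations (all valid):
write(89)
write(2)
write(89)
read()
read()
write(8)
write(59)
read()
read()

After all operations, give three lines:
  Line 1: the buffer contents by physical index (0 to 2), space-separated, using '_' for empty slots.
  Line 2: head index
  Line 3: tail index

write(89): buf=[89 _ _], head=0, tail=1, size=1
write(2): buf=[89 2 _], head=0, tail=2, size=2
write(89): buf=[89 2 89], head=0, tail=0, size=3
read(): buf=[_ 2 89], head=1, tail=0, size=2
read(): buf=[_ _ 89], head=2, tail=0, size=1
write(8): buf=[8 _ 89], head=2, tail=1, size=2
write(59): buf=[8 59 89], head=2, tail=2, size=3
read(): buf=[8 59 _], head=0, tail=2, size=2
read(): buf=[_ 59 _], head=1, tail=2, size=1

Answer: _ 59 _
1
2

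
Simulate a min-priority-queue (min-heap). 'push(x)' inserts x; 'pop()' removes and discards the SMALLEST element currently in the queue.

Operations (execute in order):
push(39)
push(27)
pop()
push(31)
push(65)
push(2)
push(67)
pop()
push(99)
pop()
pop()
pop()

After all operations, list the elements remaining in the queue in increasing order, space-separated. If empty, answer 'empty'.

Answer: 67 99

Derivation:
push(39): heap contents = [39]
push(27): heap contents = [27, 39]
pop() → 27: heap contents = [39]
push(31): heap contents = [31, 39]
push(65): heap contents = [31, 39, 65]
push(2): heap contents = [2, 31, 39, 65]
push(67): heap contents = [2, 31, 39, 65, 67]
pop() → 2: heap contents = [31, 39, 65, 67]
push(99): heap contents = [31, 39, 65, 67, 99]
pop() → 31: heap contents = [39, 65, 67, 99]
pop() → 39: heap contents = [65, 67, 99]
pop() → 65: heap contents = [67, 99]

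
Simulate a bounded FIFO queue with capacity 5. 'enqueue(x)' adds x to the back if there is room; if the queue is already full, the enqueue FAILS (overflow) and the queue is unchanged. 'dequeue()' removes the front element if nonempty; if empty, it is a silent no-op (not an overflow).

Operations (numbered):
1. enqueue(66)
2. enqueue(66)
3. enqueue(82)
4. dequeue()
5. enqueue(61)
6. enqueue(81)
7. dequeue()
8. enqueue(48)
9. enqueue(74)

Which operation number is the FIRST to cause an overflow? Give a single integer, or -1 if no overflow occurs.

1. enqueue(66): size=1
2. enqueue(66): size=2
3. enqueue(82): size=3
4. dequeue(): size=2
5. enqueue(61): size=3
6. enqueue(81): size=4
7. dequeue(): size=3
8. enqueue(48): size=4
9. enqueue(74): size=5

Answer: -1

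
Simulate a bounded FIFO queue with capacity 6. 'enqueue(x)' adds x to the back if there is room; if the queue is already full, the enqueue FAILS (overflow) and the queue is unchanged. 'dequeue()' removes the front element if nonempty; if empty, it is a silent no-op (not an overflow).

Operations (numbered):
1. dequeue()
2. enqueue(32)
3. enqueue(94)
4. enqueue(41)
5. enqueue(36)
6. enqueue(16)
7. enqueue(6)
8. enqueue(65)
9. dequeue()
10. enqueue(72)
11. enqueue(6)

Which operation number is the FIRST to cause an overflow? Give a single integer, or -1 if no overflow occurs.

Answer: 8

Derivation:
1. dequeue(): empty, no-op, size=0
2. enqueue(32): size=1
3. enqueue(94): size=2
4. enqueue(41): size=3
5. enqueue(36): size=4
6. enqueue(16): size=5
7. enqueue(6): size=6
8. enqueue(65): size=6=cap → OVERFLOW (fail)
9. dequeue(): size=5
10. enqueue(72): size=6
11. enqueue(6): size=6=cap → OVERFLOW (fail)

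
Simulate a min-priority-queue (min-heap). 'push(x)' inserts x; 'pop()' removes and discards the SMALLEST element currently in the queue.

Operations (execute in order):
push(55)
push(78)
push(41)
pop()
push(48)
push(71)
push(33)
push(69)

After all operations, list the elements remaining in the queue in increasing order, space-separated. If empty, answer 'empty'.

push(55): heap contents = [55]
push(78): heap contents = [55, 78]
push(41): heap contents = [41, 55, 78]
pop() → 41: heap contents = [55, 78]
push(48): heap contents = [48, 55, 78]
push(71): heap contents = [48, 55, 71, 78]
push(33): heap contents = [33, 48, 55, 71, 78]
push(69): heap contents = [33, 48, 55, 69, 71, 78]

Answer: 33 48 55 69 71 78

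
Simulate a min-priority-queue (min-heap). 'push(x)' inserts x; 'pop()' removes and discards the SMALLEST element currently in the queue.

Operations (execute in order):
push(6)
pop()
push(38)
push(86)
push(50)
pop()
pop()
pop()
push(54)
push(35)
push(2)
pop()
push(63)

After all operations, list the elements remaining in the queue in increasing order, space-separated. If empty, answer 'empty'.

Answer: 35 54 63

Derivation:
push(6): heap contents = [6]
pop() → 6: heap contents = []
push(38): heap contents = [38]
push(86): heap contents = [38, 86]
push(50): heap contents = [38, 50, 86]
pop() → 38: heap contents = [50, 86]
pop() → 50: heap contents = [86]
pop() → 86: heap contents = []
push(54): heap contents = [54]
push(35): heap contents = [35, 54]
push(2): heap contents = [2, 35, 54]
pop() → 2: heap contents = [35, 54]
push(63): heap contents = [35, 54, 63]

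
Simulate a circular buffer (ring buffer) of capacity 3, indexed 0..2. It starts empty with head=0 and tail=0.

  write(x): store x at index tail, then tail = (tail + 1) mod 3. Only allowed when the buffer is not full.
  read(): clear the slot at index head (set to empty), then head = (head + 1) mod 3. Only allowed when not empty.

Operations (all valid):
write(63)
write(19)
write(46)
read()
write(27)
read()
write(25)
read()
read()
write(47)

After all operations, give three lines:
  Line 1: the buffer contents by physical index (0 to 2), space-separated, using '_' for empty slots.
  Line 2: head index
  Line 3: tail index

write(63): buf=[63 _ _], head=0, tail=1, size=1
write(19): buf=[63 19 _], head=0, tail=2, size=2
write(46): buf=[63 19 46], head=0, tail=0, size=3
read(): buf=[_ 19 46], head=1, tail=0, size=2
write(27): buf=[27 19 46], head=1, tail=1, size=3
read(): buf=[27 _ 46], head=2, tail=1, size=2
write(25): buf=[27 25 46], head=2, tail=2, size=3
read(): buf=[27 25 _], head=0, tail=2, size=2
read(): buf=[_ 25 _], head=1, tail=2, size=1
write(47): buf=[_ 25 47], head=1, tail=0, size=2

Answer: _ 25 47
1
0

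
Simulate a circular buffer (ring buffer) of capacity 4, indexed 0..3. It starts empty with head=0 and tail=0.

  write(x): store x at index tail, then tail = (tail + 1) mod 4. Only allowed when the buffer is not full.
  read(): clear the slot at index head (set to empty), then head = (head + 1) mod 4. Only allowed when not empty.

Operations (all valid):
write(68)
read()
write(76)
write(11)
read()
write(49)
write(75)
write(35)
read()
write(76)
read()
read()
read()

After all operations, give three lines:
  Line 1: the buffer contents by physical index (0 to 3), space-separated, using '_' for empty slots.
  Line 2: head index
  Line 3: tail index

Answer: _ _ 76 _
2
3

Derivation:
write(68): buf=[68 _ _ _], head=0, tail=1, size=1
read(): buf=[_ _ _ _], head=1, tail=1, size=0
write(76): buf=[_ 76 _ _], head=1, tail=2, size=1
write(11): buf=[_ 76 11 _], head=1, tail=3, size=2
read(): buf=[_ _ 11 _], head=2, tail=3, size=1
write(49): buf=[_ _ 11 49], head=2, tail=0, size=2
write(75): buf=[75 _ 11 49], head=2, tail=1, size=3
write(35): buf=[75 35 11 49], head=2, tail=2, size=4
read(): buf=[75 35 _ 49], head=3, tail=2, size=3
write(76): buf=[75 35 76 49], head=3, tail=3, size=4
read(): buf=[75 35 76 _], head=0, tail=3, size=3
read(): buf=[_ 35 76 _], head=1, tail=3, size=2
read(): buf=[_ _ 76 _], head=2, tail=3, size=1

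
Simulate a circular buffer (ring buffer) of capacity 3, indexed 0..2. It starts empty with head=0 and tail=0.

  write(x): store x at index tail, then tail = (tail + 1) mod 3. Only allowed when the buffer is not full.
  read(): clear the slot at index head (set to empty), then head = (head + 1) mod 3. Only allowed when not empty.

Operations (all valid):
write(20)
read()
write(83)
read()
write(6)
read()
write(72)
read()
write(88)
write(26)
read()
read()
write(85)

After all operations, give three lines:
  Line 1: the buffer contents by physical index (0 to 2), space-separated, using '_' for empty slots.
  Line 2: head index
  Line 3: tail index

write(20): buf=[20 _ _], head=0, tail=1, size=1
read(): buf=[_ _ _], head=1, tail=1, size=0
write(83): buf=[_ 83 _], head=1, tail=2, size=1
read(): buf=[_ _ _], head=2, tail=2, size=0
write(6): buf=[_ _ 6], head=2, tail=0, size=1
read(): buf=[_ _ _], head=0, tail=0, size=0
write(72): buf=[72 _ _], head=0, tail=1, size=1
read(): buf=[_ _ _], head=1, tail=1, size=0
write(88): buf=[_ 88 _], head=1, tail=2, size=1
write(26): buf=[_ 88 26], head=1, tail=0, size=2
read(): buf=[_ _ 26], head=2, tail=0, size=1
read(): buf=[_ _ _], head=0, tail=0, size=0
write(85): buf=[85 _ _], head=0, tail=1, size=1

Answer: 85 _ _
0
1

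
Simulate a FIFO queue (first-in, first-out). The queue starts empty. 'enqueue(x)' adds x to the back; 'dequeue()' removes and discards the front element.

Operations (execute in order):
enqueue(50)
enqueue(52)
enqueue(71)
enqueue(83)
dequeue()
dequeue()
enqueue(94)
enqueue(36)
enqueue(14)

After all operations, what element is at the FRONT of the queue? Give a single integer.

Answer: 71

Derivation:
enqueue(50): queue = [50]
enqueue(52): queue = [50, 52]
enqueue(71): queue = [50, 52, 71]
enqueue(83): queue = [50, 52, 71, 83]
dequeue(): queue = [52, 71, 83]
dequeue(): queue = [71, 83]
enqueue(94): queue = [71, 83, 94]
enqueue(36): queue = [71, 83, 94, 36]
enqueue(14): queue = [71, 83, 94, 36, 14]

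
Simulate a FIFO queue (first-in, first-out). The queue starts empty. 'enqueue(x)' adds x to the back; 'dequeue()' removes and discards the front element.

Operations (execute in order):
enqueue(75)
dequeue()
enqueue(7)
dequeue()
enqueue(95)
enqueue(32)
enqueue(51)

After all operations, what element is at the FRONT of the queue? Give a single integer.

Answer: 95

Derivation:
enqueue(75): queue = [75]
dequeue(): queue = []
enqueue(7): queue = [7]
dequeue(): queue = []
enqueue(95): queue = [95]
enqueue(32): queue = [95, 32]
enqueue(51): queue = [95, 32, 51]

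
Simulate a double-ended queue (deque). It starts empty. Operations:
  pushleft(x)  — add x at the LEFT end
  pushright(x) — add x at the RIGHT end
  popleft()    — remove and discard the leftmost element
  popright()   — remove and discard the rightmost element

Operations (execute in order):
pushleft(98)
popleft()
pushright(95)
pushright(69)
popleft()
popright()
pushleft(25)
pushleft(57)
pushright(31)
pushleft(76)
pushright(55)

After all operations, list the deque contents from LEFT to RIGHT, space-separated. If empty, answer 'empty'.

Answer: 76 57 25 31 55

Derivation:
pushleft(98): [98]
popleft(): []
pushright(95): [95]
pushright(69): [95, 69]
popleft(): [69]
popright(): []
pushleft(25): [25]
pushleft(57): [57, 25]
pushright(31): [57, 25, 31]
pushleft(76): [76, 57, 25, 31]
pushright(55): [76, 57, 25, 31, 55]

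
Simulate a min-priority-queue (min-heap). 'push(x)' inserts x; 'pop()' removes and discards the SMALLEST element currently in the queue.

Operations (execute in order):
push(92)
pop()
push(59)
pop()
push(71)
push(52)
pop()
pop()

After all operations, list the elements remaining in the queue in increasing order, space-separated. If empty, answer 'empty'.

Answer: empty

Derivation:
push(92): heap contents = [92]
pop() → 92: heap contents = []
push(59): heap contents = [59]
pop() → 59: heap contents = []
push(71): heap contents = [71]
push(52): heap contents = [52, 71]
pop() → 52: heap contents = [71]
pop() → 71: heap contents = []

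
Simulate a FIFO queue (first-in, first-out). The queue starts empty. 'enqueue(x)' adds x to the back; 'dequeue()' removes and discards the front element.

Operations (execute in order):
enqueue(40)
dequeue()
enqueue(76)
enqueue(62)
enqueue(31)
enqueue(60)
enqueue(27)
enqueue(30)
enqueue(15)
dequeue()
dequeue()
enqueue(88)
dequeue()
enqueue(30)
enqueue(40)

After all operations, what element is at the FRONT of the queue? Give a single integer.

Answer: 60

Derivation:
enqueue(40): queue = [40]
dequeue(): queue = []
enqueue(76): queue = [76]
enqueue(62): queue = [76, 62]
enqueue(31): queue = [76, 62, 31]
enqueue(60): queue = [76, 62, 31, 60]
enqueue(27): queue = [76, 62, 31, 60, 27]
enqueue(30): queue = [76, 62, 31, 60, 27, 30]
enqueue(15): queue = [76, 62, 31, 60, 27, 30, 15]
dequeue(): queue = [62, 31, 60, 27, 30, 15]
dequeue(): queue = [31, 60, 27, 30, 15]
enqueue(88): queue = [31, 60, 27, 30, 15, 88]
dequeue(): queue = [60, 27, 30, 15, 88]
enqueue(30): queue = [60, 27, 30, 15, 88, 30]
enqueue(40): queue = [60, 27, 30, 15, 88, 30, 40]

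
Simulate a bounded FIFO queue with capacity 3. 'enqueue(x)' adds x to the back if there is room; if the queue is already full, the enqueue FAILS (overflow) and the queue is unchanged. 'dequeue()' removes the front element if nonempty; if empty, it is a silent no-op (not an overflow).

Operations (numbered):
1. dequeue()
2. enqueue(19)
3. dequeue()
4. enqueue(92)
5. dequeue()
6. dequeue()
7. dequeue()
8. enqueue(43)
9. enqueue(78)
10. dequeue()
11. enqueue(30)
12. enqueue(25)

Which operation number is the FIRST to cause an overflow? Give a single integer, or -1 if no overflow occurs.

1. dequeue(): empty, no-op, size=0
2. enqueue(19): size=1
3. dequeue(): size=0
4. enqueue(92): size=1
5. dequeue(): size=0
6. dequeue(): empty, no-op, size=0
7. dequeue(): empty, no-op, size=0
8. enqueue(43): size=1
9. enqueue(78): size=2
10. dequeue(): size=1
11. enqueue(30): size=2
12. enqueue(25): size=3

Answer: -1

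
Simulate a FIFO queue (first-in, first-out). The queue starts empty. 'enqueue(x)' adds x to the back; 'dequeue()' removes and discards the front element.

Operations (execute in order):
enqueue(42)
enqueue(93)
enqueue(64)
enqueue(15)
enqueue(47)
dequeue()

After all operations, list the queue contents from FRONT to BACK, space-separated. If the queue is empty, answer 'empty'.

enqueue(42): [42]
enqueue(93): [42, 93]
enqueue(64): [42, 93, 64]
enqueue(15): [42, 93, 64, 15]
enqueue(47): [42, 93, 64, 15, 47]
dequeue(): [93, 64, 15, 47]

Answer: 93 64 15 47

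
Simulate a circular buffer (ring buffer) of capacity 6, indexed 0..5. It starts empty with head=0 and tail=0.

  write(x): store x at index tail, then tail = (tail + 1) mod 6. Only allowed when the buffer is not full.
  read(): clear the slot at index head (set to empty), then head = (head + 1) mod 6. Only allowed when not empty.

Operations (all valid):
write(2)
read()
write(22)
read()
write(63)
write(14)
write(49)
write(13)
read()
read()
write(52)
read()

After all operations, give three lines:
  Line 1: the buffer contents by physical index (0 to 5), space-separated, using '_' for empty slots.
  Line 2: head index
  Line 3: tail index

Answer: 52 _ _ _ _ 13
5
1

Derivation:
write(2): buf=[2 _ _ _ _ _], head=0, tail=1, size=1
read(): buf=[_ _ _ _ _ _], head=1, tail=1, size=0
write(22): buf=[_ 22 _ _ _ _], head=1, tail=2, size=1
read(): buf=[_ _ _ _ _ _], head=2, tail=2, size=0
write(63): buf=[_ _ 63 _ _ _], head=2, tail=3, size=1
write(14): buf=[_ _ 63 14 _ _], head=2, tail=4, size=2
write(49): buf=[_ _ 63 14 49 _], head=2, tail=5, size=3
write(13): buf=[_ _ 63 14 49 13], head=2, tail=0, size=4
read(): buf=[_ _ _ 14 49 13], head=3, tail=0, size=3
read(): buf=[_ _ _ _ 49 13], head=4, tail=0, size=2
write(52): buf=[52 _ _ _ 49 13], head=4, tail=1, size=3
read(): buf=[52 _ _ _ _ 13], head=5, tail=1, size=2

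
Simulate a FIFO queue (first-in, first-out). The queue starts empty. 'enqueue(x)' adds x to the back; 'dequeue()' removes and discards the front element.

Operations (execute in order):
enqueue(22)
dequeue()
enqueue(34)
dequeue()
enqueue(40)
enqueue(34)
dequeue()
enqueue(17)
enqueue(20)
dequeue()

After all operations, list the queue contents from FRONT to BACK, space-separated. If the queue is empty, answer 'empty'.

Answer: 17 20

Derivation:
enqueue(22): [22]
dequeue(): []
enqueue(34): [34]
dequeue(): []
enqueue(40): [40]
enqueue(34): [40, 34]
dequeue(): [34]
enqueue(17): [34, 17]
enqueue(20): [34, 17, 20]
dequeue(): [17, 20]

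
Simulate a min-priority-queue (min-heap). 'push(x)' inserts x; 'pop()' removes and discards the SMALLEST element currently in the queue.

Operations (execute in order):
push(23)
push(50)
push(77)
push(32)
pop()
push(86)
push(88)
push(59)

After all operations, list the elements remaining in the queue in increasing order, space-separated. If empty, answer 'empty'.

Answer: 32 50 59 77 86 88

Derivation:
push(23): heap contents = [23]
push(50): heap contents = [23, 50]
push(77): heap contents = [23, 50, 77]
push(32): heap contents = [23, 32, 50, 77]
pop() → 23: heap contents = [32, 50, 77]
push(86): heap contents = [32, 50, 77, 86]
push(88): heap contents = [32, 50, 77, 86, 88]
push(59): heap contents = [32, 50, 59, 77, 86, 88]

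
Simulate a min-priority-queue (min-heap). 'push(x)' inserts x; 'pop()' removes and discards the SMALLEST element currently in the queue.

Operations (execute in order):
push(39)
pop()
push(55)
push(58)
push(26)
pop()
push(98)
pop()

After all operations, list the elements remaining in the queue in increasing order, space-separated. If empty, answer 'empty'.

push(39): heap contents = [39]
pop() → 39: heap contents = []
push(55): heap contents = [55]
push(58): heap contents = [55, 58]
push(26): heap contents = [26, 55, 58]
pop() → 26: heap contents = [55, 58]
push(98): heap contents = [55, 58, 98]
pop() → 55: heap contents = [58, 98]

Answer: 58 98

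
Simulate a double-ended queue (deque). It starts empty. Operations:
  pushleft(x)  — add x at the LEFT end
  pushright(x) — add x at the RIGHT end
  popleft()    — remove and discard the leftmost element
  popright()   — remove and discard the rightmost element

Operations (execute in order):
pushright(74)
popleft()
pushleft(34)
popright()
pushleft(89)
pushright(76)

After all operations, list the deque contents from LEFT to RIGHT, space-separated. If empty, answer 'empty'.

pushright(74): [74]
popleft(): []
pushleft(34): [34]
popright(): []
pushleft(89): [89]
pushright(76): [89, 76]

Answer: 89 76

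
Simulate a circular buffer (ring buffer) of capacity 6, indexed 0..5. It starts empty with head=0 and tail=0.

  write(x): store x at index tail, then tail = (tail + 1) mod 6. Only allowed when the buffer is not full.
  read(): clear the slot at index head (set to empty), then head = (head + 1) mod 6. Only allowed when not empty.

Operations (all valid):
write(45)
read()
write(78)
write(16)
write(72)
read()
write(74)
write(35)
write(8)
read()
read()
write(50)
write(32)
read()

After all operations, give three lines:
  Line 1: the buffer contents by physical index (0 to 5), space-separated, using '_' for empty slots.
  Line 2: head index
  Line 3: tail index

write(45): buf=[45 _ _ _ _ _], head=0, tail=1, size=1
read(): buf=[_ _ _ _ _ _], head=1, tail=1, size=0
write(78): buf=[_ 78 _ _ _ _], head=1, tail=2, size=1
write(16): buf=[_ 78 16 _ _ _], head=1, tail=3, size=2
write(72): buf=[_ 78 16 72 _ _], head=1, tail=4, size=3
read(): buf=[_ _ 16 72 _ _], head=2, tail=4, size=2
write(74): buf=[_ _ 16 72 74 _], head=2, tail=5, size=3
write(35): buf=[_ _ 16 72 74 35], head=2, tail=0, size=4
write(8): buf=[8 _ 16 72 74 35], head=2, tail=1, size=5
read(): buf=[8 _ _ 72 74 35], head=3, tail=1, size=4
read(): buf=[8 _ _ _ 74 35], head=4, tail=1, size=3
write(50): buf=[8 50 _ _ 74 35], head=4, tail=2, size=4
write(32): buf=[8 50 32 _ 74 35], head=4, tail=3, size=5
read(): buf=[8 50 32 _ _ 35], head=5, tail=3, size=4

Answer: 8 50 32 _ _ 35
5
3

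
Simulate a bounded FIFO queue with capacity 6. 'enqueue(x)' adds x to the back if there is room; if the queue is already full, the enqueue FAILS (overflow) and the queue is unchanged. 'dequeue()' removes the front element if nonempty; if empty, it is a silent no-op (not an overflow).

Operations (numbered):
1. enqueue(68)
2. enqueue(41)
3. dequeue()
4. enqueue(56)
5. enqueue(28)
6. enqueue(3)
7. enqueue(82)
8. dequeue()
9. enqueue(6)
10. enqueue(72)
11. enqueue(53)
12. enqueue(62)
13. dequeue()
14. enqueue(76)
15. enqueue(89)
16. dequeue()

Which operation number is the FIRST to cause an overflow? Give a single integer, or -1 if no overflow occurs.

Answer: 11

Derivation:
1. enqueue(68): size=1
2. enqueue(41): size=2
3. dequeue(): size=1
4. enqueue(56): size=2
5. enqueue(28): size=3
6. enqueue(3): size=4
7. enqueue(82): size=5
8. dequeue(): size=4
9. enqueue(6): size=5
10. enqueue(72): size=6
11. enqueue(53): size=6=cap → OVERFLOW (fail)
12. enqueue(62): size=6=cap → OVERFLOW (fail)
13. dequeue(): size=5
14. enqueue(76): size=6
15. enqueue(89): size=6=cap → OVERFLOW (fail)
16. dequeue(): size=5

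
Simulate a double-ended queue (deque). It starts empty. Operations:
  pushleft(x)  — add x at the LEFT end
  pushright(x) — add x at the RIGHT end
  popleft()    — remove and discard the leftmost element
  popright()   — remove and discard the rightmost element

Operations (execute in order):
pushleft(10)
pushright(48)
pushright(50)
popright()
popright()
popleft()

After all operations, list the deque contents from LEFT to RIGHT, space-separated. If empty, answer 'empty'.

pushleft(10): [10]
pushright(48): [10, 48]
pushright(50): [10, 48, 50]
popright(): [10, 48]
popright(): [10]
popleft(): []

Answer: empty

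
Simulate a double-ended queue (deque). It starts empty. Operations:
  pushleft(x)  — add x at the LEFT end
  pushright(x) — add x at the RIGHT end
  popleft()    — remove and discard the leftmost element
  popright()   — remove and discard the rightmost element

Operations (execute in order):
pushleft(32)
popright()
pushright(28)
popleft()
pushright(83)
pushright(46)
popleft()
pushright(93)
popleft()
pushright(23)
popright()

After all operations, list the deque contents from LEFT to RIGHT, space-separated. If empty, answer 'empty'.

pushleft(32): [32]
popright(): []
pushright(28): [28]
popleft(): []
pushright(83): [83]
pushright(46): [83, 46]
popleft(): [46]
pushright(93): [46, 93]
popleft(): [93]
pushright(23): [93, 23]
popright(): [93]

Answer: 93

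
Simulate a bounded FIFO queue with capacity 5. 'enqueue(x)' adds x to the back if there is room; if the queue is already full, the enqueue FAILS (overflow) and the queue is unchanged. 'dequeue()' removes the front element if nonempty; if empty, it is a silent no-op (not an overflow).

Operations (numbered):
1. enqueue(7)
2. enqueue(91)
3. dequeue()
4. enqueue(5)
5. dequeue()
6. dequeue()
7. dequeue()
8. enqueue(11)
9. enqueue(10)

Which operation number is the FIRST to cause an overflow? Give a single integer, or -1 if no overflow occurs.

Answer: -1

Derivation:
1. enqueue(7): size=1
2. enqueue(91): size=2
3. dequeue(): size=1
4. enqueue(5): size=2
5. dequeue(): size=1
6. dequeue(): size=0
7. dequeue(): empty, no-op, size=0
8. enqueue(11): size=1
9. enqueue(10): size=2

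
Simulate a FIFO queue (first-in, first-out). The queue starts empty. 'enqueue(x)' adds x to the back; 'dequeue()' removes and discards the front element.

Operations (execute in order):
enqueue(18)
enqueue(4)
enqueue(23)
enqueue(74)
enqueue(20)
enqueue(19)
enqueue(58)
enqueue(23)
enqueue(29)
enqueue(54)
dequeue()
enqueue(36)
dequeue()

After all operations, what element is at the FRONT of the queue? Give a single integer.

Answer: 23

Derivation:
enqueue(18): queue = [18]
enqueue(4): queue = [18, 4]
enqueue(23): queue = [18, 4, 23]
enqueue(74): queue = [18, 4, 23, 74]
enqueue(20): queue = [18, 4, 23, 74, 20]
enqueue(19): queue = [18, 4, 23, 74, 20, 19]
enqueue(58): queue = [18, 4, 23, 74, 20, 19, 58]
enqueue(23): queue = [18, 4, 23, 74, 20, 19, 58, 23]
enqueue(29): queue = [18, 4, 23, 74, 20, 19, 58, 23, 29]
enqueue(54): queue = [18, 4, 23, 74, 20, 19, 58, 23, 29, 54]
dequeue(): queue = [4, 23, 74, 20, 19, 58, 23, 29, 54]
enqueue(36): queue = [4, 23, 74, 20, 19, 58, 23, 29, 54, 36]
dequeue(): queue = [23, 74, 20, 19, 58, 23, 29, 54, 36]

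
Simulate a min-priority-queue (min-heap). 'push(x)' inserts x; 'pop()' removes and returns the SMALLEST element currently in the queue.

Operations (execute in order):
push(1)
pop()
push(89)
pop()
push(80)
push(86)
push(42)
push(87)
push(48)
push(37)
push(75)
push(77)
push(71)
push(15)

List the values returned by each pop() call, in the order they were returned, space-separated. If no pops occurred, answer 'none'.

Answer: 1 89

Derivation:
push(1): heap contents = [1]
pop() → 1: heap contents = []
push(89): heap contents = [89]
pop() → 89: heap contents = []
push(80): heap contents = [80]
push(86): heap contents = [80, 86]
push(42): heap contents = [42, 80, 86]
push(87): heap contents = [42, 80, 86, 87]
push(48): heap contents = [42, 48, 80, 86, 87]
push(37): heap contents = [37, 42, 48, 80, 86, 87]
push(75): heap contents = [37, 42, 48, 75, 80, 86, 87]
push(77): heap contents = [37, 42, 48, 75, 77, 80, 86, 87]
push(71): heap contents = [37, 42, 48, 71, 75, 77, 80, 86, 87]
push(15): heap contents = [15, 37, 42, 48, 71, 75, 77, 80, 86, 87]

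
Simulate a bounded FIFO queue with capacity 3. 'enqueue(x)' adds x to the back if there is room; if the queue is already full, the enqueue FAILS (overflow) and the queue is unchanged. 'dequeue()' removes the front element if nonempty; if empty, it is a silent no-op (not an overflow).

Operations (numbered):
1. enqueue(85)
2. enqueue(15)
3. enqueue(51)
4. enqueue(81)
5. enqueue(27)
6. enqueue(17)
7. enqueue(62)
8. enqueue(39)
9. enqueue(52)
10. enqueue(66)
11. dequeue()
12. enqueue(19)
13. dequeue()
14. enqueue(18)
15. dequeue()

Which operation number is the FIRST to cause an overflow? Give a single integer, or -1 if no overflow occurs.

Answer: 4

Derivation:
1. enqueue(85): size=1
2. enqueue(15): size=2
3. enqueue(51): size=3
4. enqueue(81): size=3=cap → OVERFLOW (fail)
5. enqueue(27): size=3=cap → OVERFLOW (fail)
6. enqueue(17): size=3=cap → OVERFLOW (fail)
7. enqueue(62): size=3=cap → OVERFLOW (fail)
8. enqueue(39): size=3=cap → OVERFLOW (fail)
9. enqueue(52): size=3=cap → OVERFLOW (fail)
10. enqueue(66): size=3=cap → OVERFLOW (fail)
11. dequeue(): size=2
12. enqueue(19): size=3
13. dequeue(): size=2
14. enqueue(18): size=3
15. dequeue(): size=2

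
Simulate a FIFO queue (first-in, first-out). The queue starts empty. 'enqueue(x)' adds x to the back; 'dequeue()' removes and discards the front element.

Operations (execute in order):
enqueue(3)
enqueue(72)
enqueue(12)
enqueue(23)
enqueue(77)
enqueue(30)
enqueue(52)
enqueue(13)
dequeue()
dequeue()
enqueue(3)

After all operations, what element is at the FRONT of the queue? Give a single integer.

Answer: 12

Derivation:
enqueue(3): queue = [3]
enqueue(72): queue = [3, 72]
enqueue(12): queue = [3, 72, 12]
enqueue(23): queue = [3, 72, 12, 23]
enqueue(77): queue = [3, 72, 12, 23, 77]
enqueue(30): queue = [3, 72, 12, 23, 77, 30]
enqueue(52): queue = [3, 72, 12, 23, 77, 30, 52]
enqueue(13): queue = [3, 72, 12, 23, 77, 30, 52, 13]
dequeue(): queue = [72, 12, 23, 77, 30, 52, 13]
dequeue(): queue = [12, 23, 77, 30, 52, 13]
enqueue(3): queue = [12, 23, 77, 30, 52, 13, 3]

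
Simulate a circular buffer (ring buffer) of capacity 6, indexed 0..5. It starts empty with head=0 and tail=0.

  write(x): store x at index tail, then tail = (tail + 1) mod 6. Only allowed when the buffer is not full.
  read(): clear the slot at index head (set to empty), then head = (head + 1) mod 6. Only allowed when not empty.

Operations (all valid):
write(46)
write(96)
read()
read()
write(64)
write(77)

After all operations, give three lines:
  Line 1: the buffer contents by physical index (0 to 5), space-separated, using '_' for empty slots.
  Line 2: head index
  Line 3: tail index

write(46): buf=[46 _ _ _ _ _], head=0, tail=1, size=1
write(96): buf=[46 96 _ _ _ _], head=0, tail=2, size=2
read(): buf=[_ 96 _ _ _ _], head=1, tail=2, size=1
read(): buf=[_ _ _ _ _ _], head=2, tail=2, size=0
write(64): buf=[_ _ 64 _ _ _], head=2, tail=3, size=1
write(77): buf=[_ _ 64 77 _ _], head=2, tail=4, size=2

Answer: _ _ 64 77 _ _
2
4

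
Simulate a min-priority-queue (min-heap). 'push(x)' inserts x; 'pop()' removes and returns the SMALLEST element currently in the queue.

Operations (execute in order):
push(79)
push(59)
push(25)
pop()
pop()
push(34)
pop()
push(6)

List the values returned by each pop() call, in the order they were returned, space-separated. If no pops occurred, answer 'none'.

push(79): heap contents = [79]
push(59): heap contents = [59, 79]
push(25): heap contents = [25, 59, 79]
pop() → 25: heap contents = [59, 79]
pop() → 59: heap contents = [79]
push(34): heap contents = [34, 79]
pop() → 34: heap contents = [79]
push(6): heap contents = [6, 79]

Answer: 25 59 34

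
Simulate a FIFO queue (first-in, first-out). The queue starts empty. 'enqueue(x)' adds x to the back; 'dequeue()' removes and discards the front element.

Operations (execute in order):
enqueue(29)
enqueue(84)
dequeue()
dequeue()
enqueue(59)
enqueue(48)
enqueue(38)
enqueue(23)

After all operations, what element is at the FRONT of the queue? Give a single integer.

enqueue(29): queue = [29]
enqueue(84): queue = [29, 84]
dequeue(): queue = [84]
dequeue(): queue = []
enqueue(59): queue = [59]
enqueue(48): queue = [59, 48]
enqueue(38): queue = [59, 48, 38]
enqueue(23): queue = [59, 48, 38, 23]

Answer: 59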